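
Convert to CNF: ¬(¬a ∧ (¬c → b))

¬(¬a ∧ (¬c → b))
≡ ¬(¬a ∧ (¬¬c ∨ b))   [eliminate →]
≡ ¬¬a ∨ ¬(¬¬c ∨ b)   [De Morgan]
≡ a ∨ ¬(¬¬c ∨ b)   [double negation]
≡ a ∨ (¬¬¬c ∧ ¬b)   [De Morgan]
≡ a ∨ (¬c ∧ ¬b)   [double negation]
≡ (a ∨ ¬c) ∧ (a ∨ ¬b)   [distribute ∨ over ∧]

(a ∨ ¬c) ∧ (a ∨ ¬b)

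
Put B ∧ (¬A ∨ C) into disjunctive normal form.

B ∧ (¬A ∨ C)
= (B ∧ ¬A) ∨ (B ∧ C)   [distribute ∧ over ∨]

(B ∧ ¬A) ∨ (B ∧ C)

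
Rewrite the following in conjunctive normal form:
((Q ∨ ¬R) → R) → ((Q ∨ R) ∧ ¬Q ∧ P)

(¬R ∨ ¬Q) ∧ (¬R ∨ P)

((Q ∨ ¬R) → R) → ((Q ∨ R) ∧ ¬Q ∧ P)
≡ ¬((Q ∨ ¬R) → R) ∨ ((Q ∨ R) ∧ ¬Q ∧ P)   [eliminate →]
≡ ¬(¬(Q ∨ ¬R) ∨ R) ∨ ((Q ∨ R) ∧ ¬Q ∧ P)   [eliminate →]
≡ (¬¬(Q ∨ ¬R) ∧ ¬R) ∨ ((Q ∨ R) ∧ ¬Q ∧ P)   [De Morgan]
≡ ((Q ∨ ¬R) ∧ ¬R) ∨ ((Q ∨ R) ∧ ¬Q ∧ P)   [double negation]
≡ (Q ∨ ¬R ∨ Q ∨ R) ∧ (Q ∨ ¬R ∨ ¬Q) ∧ (Q ∨ ¬R ∨ P) ∧ (¬R ∨ Q ∨ R) ∧ (¬R ∨ ¬Q) ∧ (¬R ∨ P)   [distribute ∨ over ∧]
≡ (¬R ∨ ¬Q) ∧ (¬R ∨ P)   [simplify]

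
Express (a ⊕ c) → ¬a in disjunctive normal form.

(c ∧ a) ∨ ¬a

(a ⊕ c) → ¬a
⇔ ¬(a ⊕ c) ∨ ¬a   — eliminate →
⇔ ¬((a ∧ ¬c) ∨ (¬a ∧ c)) ∨ ¬a   — expand ⊕
⇔ (¬(a ∧ ¬c) ∧ ¬(¬a ∧ c)) ∨ ¬a   — De Morgan
⇔ ((¬a ∨ ¬¬c) ∧ ¬(¬a ∧ c)) ∨ ¬a   — De Morgan
⇔ ((¬a ∨ c) ∧ ¬(¬a ∧ c)) ∨ ¬a   — double negation
⇔ ((¬a ∨ c) ∧ (¬¬a ∨ ¬c)) ∨ ¬a   — De Morgan
⇔ ((¬a ∨ c) ∧ (a ∨ ¬c)) ∨ ¬a   — double negation
⇔ (¬a ∧ a) ∨ (¬a ∧ ¬c) ∨ (c ∧ a) ∨ (c ∧ ¬c) ∨ ¬a   — distribute ∧ over ∨
⇔ (c ∧ a) ∨ ¬a   — simplify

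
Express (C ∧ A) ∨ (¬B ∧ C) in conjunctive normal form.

C ∧ (A ∨ ¬B)

(C ∧ A) ∨ (¬B ∧ C)
= (C ∨ ¬B) ∧ (C ∨ C) ∧ (A ∨ ¬B) ∧ (A ∨ C)   [distribute ∨ over ∧]
= C ∧ (A ∨ ¬B)   [simplify]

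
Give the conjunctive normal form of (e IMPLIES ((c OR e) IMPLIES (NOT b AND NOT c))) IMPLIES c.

(e OR c) AND (b OR c)

(e IMPLIES ((c OR e) IMPLIES (NOT b AND NOT c))) IMPLIES c
≡ NOT (e IMPLIES ((c OR e) IMPLIES (NOT b AND NOT c))) OR c   [eliminate IMPLIES]
≡ NOT (NOT e OR ((c OR e) IMPLIES (NOT b AND NOT c))) OR c   [eliminate IMPLIES]
≡ NOT (NOT e OR NOT (c OR e) OR (NOT b AND NOT c)) OR c   [eliminate IMPLIES]
≡ (NOT NOT e AND NOT NOT (c OR e) AND NOT (NOT b AND NOT c)) OR c   [De Morgan]
≡ (e AND NOT NOT (c OR e) AND NOT (NOT b AND NOT c)) OR c   [double negation]
≡ (e AND (c OR e) AND NOT (NOT b AND NOT c)) OR c   [double negation]
≡ (e AND (c OR e) AND (NOT NOT b OR NOT NOT c)) OR c   [De Morgan]
≡ (e AND (c OR e) AND (b OR NOT NOT c)) OR c   [double negation]
≡ (e AND (c OR e) AND (b OR c)) OR c   [double negation]
≡ (e OR c) AND (c OR e OR c) AND (b OR c OR c)   [distribute OR over AND]
≡ (e OR c) AND (b OR c)   [simplify]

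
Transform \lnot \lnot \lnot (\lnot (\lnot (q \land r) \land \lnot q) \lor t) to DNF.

\lnot q \land \lnot t

\lnot \lnot \lnot (\lnot (\lnot (q \land r) \land \lnot q) \lor t)
≡ \lnot (\lnot (\lnot (q \land r) \land \lnot q) \lor t)
≡ \lnot \lnot (\lnot (q \land r) \land \lnot q) \land \lnot t
≡ \lnot (q \land r) \land \lnot q \land \lnot t
≡ (\lnot q \lor \lnot r) \land \lnot q \land \lnot t
≡ (\lnot q \land \lnot q \land \lnot t) \lor (\lnot r \land \lnot q \land \lnot t)
≡ \lnot q \land \lnot t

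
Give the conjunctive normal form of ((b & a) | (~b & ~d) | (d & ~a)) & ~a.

(a | ~b | d) & ~a

((b & a) | (~b & ~d) | (d & ~a)) & ~a
⇔ (b | ~b | d) & (b | ~b | ~a) & (b | ~d | d) & (b | ~d | ~a) & (a | ~b | d) & (a | ~b | ~a) & (a | ~d | d) & (a | ~d | ~a) & ~a   [distribute | over &]
⇔ (a | ~b | d) & ~a   [simplify]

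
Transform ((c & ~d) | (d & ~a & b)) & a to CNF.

((c & ~d) | (d & ~a & b)) & a
≡ (c | d) & (c | ~a) & (c | b) & (~d | d) & (~d | ~a) & (~d | b) & a   [distribute | over &]
≡ (c | d) & (c | ~a) & (c | b) & (~d | ~a) & (~d | b) & a   [simplify]

(c | d) & (c | ~a) & (c | b) & (~d | ~a) & (~d | b) & a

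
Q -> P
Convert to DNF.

Q -> P
= ~Q | P   (eliminate ->)

~Q | P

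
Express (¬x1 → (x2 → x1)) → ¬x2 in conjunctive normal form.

(¬x1 → (x2 → x1)) → ¬x2
= ¬(¬x1 → (x2 → x1)) ∨ ¬x2   (eliminate →)
= ¬(¬¬x1 ∨ (x2 → x1)) ∨ ¬x2   (eliminate →)
= ¬(¬¬x1 ∨ ¬x2 ∨ x1) ∨ ¬x2   (eliminate →)
= (¬¬¬x1 ∧ ¬¬x2 ∧ ¬x1) ∨ ¬x2   (De Morgan)
= (¬x1 ∧ ¬¬x2 ∧ ¬x1) ∨ ¬x2   (double negation)
= (¬x1 ∧ x2 ∧ ¬x1) ∨ ¬x2   (double negation)
= (¬x1 ∨ ¬x2) ∧ (x2 ∨ ¬x2) ∧ (¬x1 ∨ ¬x2)   (distribute ∨ over ∧)
= ¬x1 ∨ ¬x2   (simplify)

¬x1 ∨ ¬x2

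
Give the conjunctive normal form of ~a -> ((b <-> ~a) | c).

~a -> ((b <-> ~a) | c)
= ~~a | (b <-> ~a) | c   — eliminate ->
= ~~a | ((b -> ~a) & (~a -> b)) | c   — eliminate <->
= ~~a | ((~b | ~a) & (~a -> b)) | c   — eliminate ->
= ~~a | ((~b | ~a) & (~~a | b)) | c   — eliminate ->
= a | ((~b | ~a) & (~~a | b)) | c   — double negation
= a | ((~b | ~a) & (a | b)) | c   — double negation
= (a | ~b | ~a | c) & (a | a | b | c)   — distribute | over &
= a | b | c   — simplify

a | b | c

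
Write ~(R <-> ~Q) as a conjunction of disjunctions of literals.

(R | ~Q) & (Q | ~R)

~(R <-> ~Q)
⇔ ~((R -> ~Q) & (~Q -> R))   — eliminate <->
⇔ ~((~R | ~Q) & (~Q -> R))   — eliminate ->
⇔ ~((~R | ~Q) & (~~Q | R))   — eliminate ->
⇔ ~(~R | ~Q) | ~(~~Q | R)   — De Morgan
⇔ (~~R & ~~Q) | ~(~~Q | R)   — De Morgan
⇔ (R & ~~Q) | ~(~~Q | R)   — double negation
⇔ (R & Q) | ~(~~Q | R)   — double negation
⇔ (R & Q) | (~~~Q & ~R)   — De Morgan
⇔ (R & Q) | (~Q & ~R)   — double negation
⇔ (R | ~Q) & (R | ~R) & (Q | ~Q) & (Q | ~R)   — distribute | over &
⇔ (R | ~Q) & (Q | ~R)   — simplify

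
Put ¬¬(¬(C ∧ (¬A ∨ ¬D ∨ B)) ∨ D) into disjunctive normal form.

¬C ∨ D

¬¬(¬(C ∧ (¬A ∨ ¬D ∨ B)) ∨ D)
⇔ ¬(C ∧ (¬A ∨ ¬D ∨ B)) ∨ D   — double negation
⇔ ¬C ∨ ¬(¬A ∨ ¬D ∨ B) ∨ D   — De Morgan
⇔ ¬C ∨ (¬¬A ∧ ¬¬D ∧ ¬B) ∨ D   — De Morgan
⇔ ¬C ∨ (A ∧ ¬¬D ∧ ¬B) ∨ D   — double negation
⇔ ¬C ∨ (A ∧ D ∧ ¬B) ∨ D   — double negation
⇔ ¬C ∨ D   — simplify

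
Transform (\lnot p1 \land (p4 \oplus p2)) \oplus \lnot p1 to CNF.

\lnot p1 \land (p1 \lor \lnot p4 \lor p2) \land (p1 \lor \lnot p2 \lor p4)

(\lnot p1 \land (p4 \oplus p2)) \oplus \lnot p1
≡ ((\lnot p1 \land (p4 \oplus p2)) \lor \lnot p1) \land \lnot (\lnot p1 \land (p4 \oplus p2) \land \lnot p1)   [expand \oplus]
≡ ((\lnot p1 \land (p4 \lor p2) \land \lnot (p4 \land p2)) \lor \lnot p1) \land \lnot (\lnot p1 \land (p4 \oplus p2) \land \lnot p1)   [expand \oplus]
≡ ((\lnot p1 \land (p4 \lor p2) \land \lnot (p4 \land p2)) \lor \lnot p1) \land \lnot (\lnot p1 \land (p4 \lor p2) \land \lnot (p4 \land p2) \land \lnot p1)   [expand \oplus]
≡ ((\lnot p1 \land (p4 \lor p2) \land (\lnot p4 \lor \lnot p2)) \lor \lnot p1) \land \lnot (\lnot p1 \land (p4 \lor p2) \land \lnot (p4 \land p2) \land \lnot p1)   [De Morgan]
≡ ((\lnot p1 \land (p4 \lor p2) \land (\lnot p4 \lor \lnot p2)) \lor \lnot p1) \land (\lnot \lnot p1 \lor \lnot (p4 \lor p2) \lor \lnot \lnot (p4 \land p2) \lor \lnot \lnot p1)   [De Morgan]
≡ ((\lnot p1 \land (p4 \lor p2) \land (\lnot p4 \lor \lnot p2)) \lor \lnot p1) \land (p1 \lor \lnot (p4 \lor p2) \lor \lnot \lnot (p4 \land p2) \lor \lnot \lnot p1)   [double negation]
≡ ((\lnot p1 \land (p4 \lor p2) \land (\lnot p4 \lor \lnot p2)) \lor \lnot p1) \land (p1 \lor (\lnot p4 \land \lnot p2) \lor \lnot \lnot (p4 \land p2) \lor \lnot \lnot p1)   [De Morgan]
≡ ((\lnot p1 \land (p4 \lor p2) \land (\lnot p4 \lor \lnot p2)) \lor \lnot p1) \land (p1 \lor (\lnot p4 \land \lnot p2) \lor (p4 \land p2) \lor \lnot \lnot p1)   [double negation]
≡ ((\lnot p1 \land (p4 \lor p2) \land (\lnot p4 \lor \lnot p2)) \lor \lnot p1) \land (p1 \lor (\lnot p4 \land \lnot p2) \lor (p4 \land p2) \lor p1)   [double negation]
≡ (\lnot p1 \lor \lnot p1) \land (p4 \lor p2 \lor \lnot p1) \land (\lnot p4 \lor \lnot p2 \lor \lnot p1) \land (p1 \lor \lnot p4 \lor p4 \lor p1) \land (p1 \lor \lnot p4 \lor p2 \lor p1) \land (p1 \lor \lnot p2 \lor p4 \lor p1) \land (p1 \lor \lnot p2 \lor p2 \lor p1)   [distribute \lor over \land]
≡ \lnot p1 \land (p1 \lor \lnot p4 \lor p2) \land (p1 \lor \lnot p2 \lor p4)   [simplify]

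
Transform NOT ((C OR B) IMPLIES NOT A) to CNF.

NOT ((C OR B) IMPLIES NOT A)
≡ NOT (NOT (C OR B) OR NOT A)   [eliminate IMPLIES]
≡ NOT NOT (C OR B) AND NOT NOT A   [De Morgan]
≡ (C OR B) AND NOT NOT A   [double negation]
≡ (C OR B) AND A   [double negation]

(C OR B) AND A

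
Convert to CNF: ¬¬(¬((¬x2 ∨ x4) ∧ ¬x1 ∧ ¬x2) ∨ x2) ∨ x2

¬¬(¬((¬x2 ∨ x4) ∧ ¬x1 ∧ ¬x2) ∨ x2) ∨ x2
≡ ¬((¬x2 ∨ x4) ∧ ¬x1 ∧ ¬x2) ∨ x2 ∨ x2   — double negation
≡ ¬(¬x2 ∨ x4) ∨ ¬¬x1 ∨ ¬¬x2 ∨ x2 ∨ x2   — De Morgan
≡ (¬¬x2 ∧ ¬x4) ∨ ¬¬x1 ∨ ¬¬x2 ∨ x2 ∨ x2   — De Morgan
≡ (x2 ∧ ¬x4) ∨ ¬¬x1 ∨ ¬¬x2 ∨ x2 ∨ x2   — double negation
≡ (x2 ∧ ¬x4) ∨ x1 ∨ ¬¬x2 ∨ x2 ∨ x2   — double negation
≡ (x2 ∧ ¬x4) ∨ x1 ∨ x2 ∨ x2 ∨ x2   — double negation
≡ (x2 ∨ x1 ∨ x2 ∨ x2 ∨ x2) ∧ (¬x4 ∨ x1 ∨ x2 ∨ x2 ∨ x2)   — distribute ∨ over ∧
≡ x2 ∨ x1   — simplify

x2 ∨ x1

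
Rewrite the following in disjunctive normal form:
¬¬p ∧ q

¬¬p ∧ q
= p ∧ q

p ∧ q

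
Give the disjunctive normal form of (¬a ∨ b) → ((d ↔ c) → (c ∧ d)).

(a ∧ ¬b) ∨ (d ∧ ¬c) ∨ (c ∧ ¬d) ∨ (c ∧ d)

(¬a ∨ b) → ((d ↔ c) → (c ∧ d))
≡ ¬(¬a ∨ b) ∨ ((d ↔ c) → (c ∧ d))   [eliminate →]
≡ ¬(¬a ∨ b) ∨ ¬(d ↔ c) ∨ (c ∧ d)   [eliminate →]
≡ ¬(¬a ∨ b) ∨ ¬((d → c) ∧ (c → d)) ∨ (c ∧ d)   [eliminate ↔]
≡ ¬(¬a ∨ b) ∨ ¬((¬d ∨ c) ∧ (c → d)) ∨ (c ∧ d)   [eliminate →]
≡ ¬(¬a ∨ b) ∨ ¬((¬d ∨ c) ∧ (¬c ∨ d)) ∨ (c ∧ d)   [eliminate →]
≡ (¬¬a ∧ ¬b) ∨ ¬((¬d ∨ c) ∧ (¬c ∨ d)) ∨ (c ∧ d)   [De Morgan]
≡ (a ∧ ¬b) ∨ ¬((¬d ∨ c) ∧ (¬c ∨ d)) ∨ (c ∧ d)   [double negation]
≡ (a ∧ ¬b) ∨ ¬(¬d ∨ c) ∨ ¬(¬c ∨ d) ∨ (c ∧ d)   [De Morgan]
≡ (a ∧ ¬b) ∨ (¬¬d ∧ ¬c) ∨ ¬(¬c ∨ d) ∨ (c ∧ d)   [De Morgan]
≡ (a ∧ ¬b) ∨ (d ∧ ¬c) ∨ ¬(¬c ∨ d) ∨ (c ∧ d)   [double negation]
≡ (a ∧ ¬b) ∨ (d ∧ ¬c) ∨ (¬¬c ∧ ¬d) ∨ (c ∧ d)   [De Morgan]
≡ (a ∧ ¬b) ∨ (d ∧ ¬c) ∨ (c ∧ ¬d) ∨ (c ∧ d)   [double negation]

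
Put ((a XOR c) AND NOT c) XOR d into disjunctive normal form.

((a XOR c) AND NOT c) XOR d
⇔ ((a XOR c) AND NOT c AND NOT d) OR (NOT ((a XOR c) AND NOT c) AND d)   [expand XOR]
⇔ (((a AND NOT c) OR (NOT a AND c)) AND NOT c AND NOT d) OR (NOT ((a XOR c) AND NOT c) AND d)   [expand XOR]
⇔ (((a AND NOT c) OR (NOT a AND c)) AND NOT c AND NOT d) OR (NOT (((a AND NOT c) OR (NOT a AND c)) AND NOT c) AND d)   [expand XOR]
⇔ (((a AND NOT c) OR (NOT a AND c)) AND NOT c AND NOT d) OR ((NOT ((a AND NOT c) OR (NOT a AND c)) OR NOT NOT c) AND d)   [De Morgan]
⇔ (((a AND NOT c) OR (NOT a AND c)) AND NOT c AND NOT d) OR (((NOT (a AND NOT c) AND NOT (NOT a AND c)) OR NOT NOT c) AND d)   [De Morgan]
⇔ (((a AND NOT c) OR (NOT a AND c)) AND NOT c AND NOT d) OR ((((NOT a OR NOT NOT c) AND NOT (NOT a AND c)) OR NOT NOT c) AND d)   [De Morgan]
⇔ (((a AND NOT c) OR (NOT a AND c)) AND NOT c AND NOT d) OR ((((NOT a OR c) AND NOT (NOT a AND c)) OR NOT NOT c) AND d)   [double negation]
⇔ (((a AND NOT c) OR (NOT a AND c)) AND NOT c AND NOT d) OR ((((NOT a OR c) AND (NOT NOT a OR NOT c)) OR NOT NOT c) AND d)   [De Morgan]
⇔ (((a AND NOT c) OR (NOT a AND c)) AND NOT c AND NOT d) OR ((((NOT a OR c) AND (a OR NOT c)) OR NOT NOT c) AND d)   [double negation]
⇔ (((a AND NOT c) OR (NOT a AND c)) AND NOT c AND NOT d) OR ((((NOT a OR c) AND (a OR NOT c)) OR c) AND d)   [double negation]
⇔ (a AND NOT c AND NOT c AND NOT d) OR (NOT a AND c AND NOT c AND NOT d) OR (NOT a AND a AND d) OR (NOT a AND NOT c AND d) OR (c AND a AND d) OR (c AND NOT c AND d) OR (c AND d)   [distribute AND over OR]
⇔ (a AND NOT c AND NOT d) OR (NOT a AND NOT c AND d) OR (c AND d)   [simplify]

(a AND NOT c AND NOT d) OR (NOT a AND NOT c AND d) OR (c AND d)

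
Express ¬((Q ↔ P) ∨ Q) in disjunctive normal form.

P ∧ ¬Q

¬((Q ↔ P) ∨ Q)
≡ ¬(((Q → P) ∧ (P → Q)) ∨ Q)   — eliminate ↔
≡ ¬(((¬Q ∨ P) ∧ (P → Q)) ∨ Q)   — eliminate →
≡ ¬(((¬Q ∨ P) ∧ (¬P ∨ Q)) ∨ Q)   — eliminate →
≡ ¬((¬Q ∨ P) ∧ (¬P ∨ Q)) ∧ ¬Q   — De Morgan
≡ (¬(¬Q ∨ P) ∨ ¬(¬P ∨ Q)) ∧ ¬Q   — De Morgan
≡ ((¬¬Q ∧ ¬P) ∨ ¬(¬P ∨ Q)) ∧ ¬Q   — De Morgan
≡ ((Q ∧ ¬P) ∨ ¬(¬P ∨ Q)) ∧ ¬Q   — double negation
≡ ((Q ∧ ¬P) ∨ (¬¬P ∧ ¬Q)) ∧ ¬Q   — De Morgan
≡ ((Q ∧ ¬P) ∨ (P ∧ ¬Q)) ∧ ¬Q   — double negation
≡ (Q ∧ ¬P ∧ ¬Q) ∨ (P ∧ ¬Q ∧ ¬Q)   — distribute ∧ over ∨
≡ P ∧ ¬Q   — simplify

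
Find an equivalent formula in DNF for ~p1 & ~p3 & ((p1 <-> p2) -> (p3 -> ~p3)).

~p1 & ~p3 & ((p1 <-> p2) -> (p3 -> ~p3))
⇔ ~p1 & ~p3 & (~(p1 <-> p2) | (p3 -> ~p3))   [eliminate ->]
⇔ ~p1 & ~p3 & (~((p1 -> p2) & (p2 -> p1)) | (p3 -> ~p3))   [eliminate <->]
⇔ ~p1 & ~p3 & (~((~p1 | p2) & (p2 -> p1)) | (p3 -> ~p3))   [eliminate ->]
⇔ ~p1 & ~p3 & (~((~p1 | p2) & (~p2 | p1)) | (p3 -> ~p3))   [eliminate ->]
⇔ ~p1 & ~p3 & (~((~p1 | p2) & (~p2 | p1)) | ~p3 | ~p3)   [eliminate ->]
⇔ ~p1 & ~p3 & (~(~p1 | p2) | ~(~p2 | p1) | ~p3 | ~p3)   [De Morgan]
⇔ ~p1 & ~p3 & ((~~p1 & ~p2) | ~(~p2 | p1) | ~p3 | ~p3)   [De Morgan]
⇔ ~p1 & ~p3 & ((p1 & ~p2) | ~(~p2 | p1) | ~p3 | ~p3)   [double negation]
⇔ ~p1 & ~p3 & ((p1 & ~p2) | (~~p2 & ~p1) | ~p3 | ~p3)   [De Morgan]
⇔ ~p1 & ~p3 & ((p1 & ~p2) | (p2 & ~p1) | ~p3 | ~p3)   [double negation]
⇔ (~p1 & ~p3 & p1 & ~p2) | (~p1 & ~p3 & p2 & ~p1) | (~p1 & ~p3 & ~p3) | (~p1 & ~p3 & ~p3)   [distribute & over |]
⇔ ~p1 & ~p3   [simplify]

~p1 & ~p3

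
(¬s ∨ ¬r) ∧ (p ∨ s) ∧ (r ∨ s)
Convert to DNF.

(¬s ∨ ¬r) ∧ (p ∨ s) ∧ (r ∨ s)
≡ (¬s ∧ p ∧ r) ∨ (¬s ∧ p ∧ s) ∨ (¬s ∧ s ∧ r) ∨ (¬s ∧ s ∧ s) ∨ (¬r ∧ p ∧ r) ∨ (¬r ∧ p ∧ s) ∨ (¬r ∧ s ∧ r) ∨ (¬r ∧ s ∧ s)   — distribute ∧ over ∨
≡ (¬s ∧ p ∧ r) ∨ (¬r ∧ s)   — simplify

(¬s ∧ p ∧ r) ∨ (¬r ∧ s)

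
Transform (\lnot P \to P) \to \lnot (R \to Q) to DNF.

(\lnot P \to P) \to \lnot (R \to Q)
≡ \lnot (\lnot P \to P) \lor \lnot (R \to Q)
≡ \lnot (\lnot \lnot P \lor P) \lor \lnot (R \to Q)
≡ \lnot (\lnot \lnot P \lor P) \lor \lnot (\lnot R \lor Q)
≡ (\lnot \lnot \lnot P \land \lnot P) \lor \lnot (\lnot R \lor Q)
≡ (\lnot P \land \lnot P) \lor \lnot (\lnot R \lor Q)
≡ (\lnot P \land \lnot P) \lor (\lnot \lnot R \land \lnot Q)
≡ (\lnot P \land \lnot P) \lor (R \land \lnot Q)
≡ \lnot P \lor (R \land \lnot Q)

\lnot P \lor (R \land \lnot Q)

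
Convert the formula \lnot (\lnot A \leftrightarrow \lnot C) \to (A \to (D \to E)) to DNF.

\lnot (\lnot A \leftrightarrow \lnot C) \to (A \to (D \to E))
⇔ \lnot \lnot (\lnot A \leftrightarrow \lnot C) \lor (A \to (D \to E))   [eliminate \to]
⇔ \lnot \lnot ((\lnot A \to \lnot C) \land (\lnot C \to \lnot A)) \lor (A \to (D \to E))   [eliminate \leftrightarrow]
⇔ \lnot \lnot ((\lnot \lnot A \lor \lnot C) \land (\lnot C \to \lnot A)) \lor (A \to (D \to E))   [eliminate \to]
⇔ \lnot \lnot ((\lnot \lnot A \lor \lnot C) \land (\lnot \lnot C \lor \lnot A)) \lor (A \to (D \to E))   [eliminate \to]
⇔ \lnot \lnot ((\lnot \lnot A \lor \lnot C) \land (\lnot \lnot C \lor \lnot A)) \lor \lnot A \lor (D \to E)   [eliminate \to]
⇔ \lnot \lnot ((\lnot \lnot A \lor \lnot C) \land (\lnot \lnot C \lor \lnot A)) \lor \lnot A \lor \lnot D \lor E   [eliminate \to]
⇔ ((\lnot \lnot A \lor \lnot C) \land (\lnot \lnot C \lor \lnot A)) \lor \lnot A \lor \lnot D \lor E   [double negation]
⇔ ((A \lor \lnot C) \land (\lnot \lnot C \lor \lnot A)) \lor \lnot A \lor \lnot D \lor E   [double negation]
⇔ ((A \lor \lnot C) \land (C \lor \lnot A)) \lor \lnot A \lor \lnot D \lor E   [double negation]
⇔ (A \land C) \lor (A \land \lnot A) \lor (\lnot C \land C) \lor (\lnot C \land \lnot A) \lor \lnot A \lor \lnot D \lor E   [distribute \land over \lor]
⇔ (A \land C) \lor \lnot A \lor \lnot D \lor E   [simplify]

(A \land C) \lor \lnot A \lor \lnot D \lor E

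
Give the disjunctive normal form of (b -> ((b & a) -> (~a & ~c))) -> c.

(b & a) | c

(b -> ((b & a) -> (~a & ~c))) -> c
= ~(b -> ((b & a) -> (~a & ~c))) | c   [eliminate ->]
= ~(~b | ((b & a) -> (~a & ~c))) | c   [eliminate ->]
= ~(~b | ~(b & a) | (~a & ~c)) | c   [eliminate ->]
= (~~b & ~~(b & a) & ~(~a & ~c)) | c   [De Morgan]
= (b & ~~(b & a) & ~(~a & ~c)) | c   [double negation]
= (b & b & a & ~(~a & ~c)) | c   [double negation]
= (b & b & a & (~~a | ~~c)) | c   [De Morgan]
= (b & b & a & (a | ~~c)) | c   [double negation]
= (b & b & a & (a | c)) | c   [double negation]
= (b & b & a & a) | (b & b & a & c) | c   [distribute & over |]
= (b & a) | c   [simplify]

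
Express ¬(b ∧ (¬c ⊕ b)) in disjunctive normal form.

¬b ∨ (b ∧ ¬c)

¬(b ∧ (¬c ⊕ b))
= ¬(b ∧ ((¬c ∧ ¬b) ∨ (¬¬c ∧ b)))   — expand ⊕
= ¬b ∨ ¬((¬c ∧ ¬b) ∨ (¬¬c ∧ b))   — De Morgan
= ¬b ∨ (¬(¬c ∧ ¬b) ∧ ¬(¬¬c ∧ b))   — De Morgan
= ¬b ∨ ((¬¬c ∨ ¬¬b) ∧ ¬(¬¬c ∧ b))   — De Morgan
= ¬b ∨ ((c ∨ ¬¬b) ∧ ¬(¬¬c ∧ b))   — double negation
= ¬b ∨ ((c ∨ b) ∧ ¬(¬¬c ∧ b))   — double negation
= ¬b ∨ ((c ∨ b) ∧ (¬¬¬c ∨ ¬b))   — De Morgan
= ¬b ∨ ((c ∨ b) ∧ (¬c ∨ ¬b))   — double negation
= ¬b ∨ (c ∧ ¬c) ∨ (c ∧ ¬b) ∨ (b ∧ ¬c) ∨ (b ∧ ¬b)   — distribute ∧ over ∨
= ¬b ∨ (b ∧ ¬c)   — simplify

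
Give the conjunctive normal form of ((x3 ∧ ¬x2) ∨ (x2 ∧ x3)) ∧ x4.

((x3 ∧ ¬x2) ∨ (x2 ∧ x3)) ∧ x4
⇔ (x3 ∨ x2) ∧ (x3 ∨ x3) ∧ (¬x2 ∨ x2) ∧ (¬x2 ∨ x3) ∧ x4   [distribute ∨ over ∧]
⇔ x3 ∧ x4   [simplify]

x3 ∧ x4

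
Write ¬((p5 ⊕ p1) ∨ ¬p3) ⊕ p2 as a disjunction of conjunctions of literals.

(¬p5 ∧ ¬p1 ∧ p3 ∧ ¬p2) ∨ (p1 ∧ p5 ∧ p3 ∧ ¬p2) ∨ (p5 ∧ ¬p1 ∧ p2) ∨ (¬p5 ∧ p1 ∧ p2) ∨ (¬p3 ∧ p2)

¬((p5 ⊕ p1) ∨ ¬p3) ⊕ p2
≡ (¬((p5 ⊕ p1) ∨ ¬p3) ∧ ¬p2) ∨ (¬¬((p5 ⊕ p1) ∨ ¬p3) ∧ p2)   [expand ⊕]
≡ (¬((p5 ∧ ¬p1) ∨ (¬p5 ∧ p1) ∨ ¬p3) ∧ ¬p2) ∨ (¬¬((p5 ⊕ p1) ∨ ¬p3) ∧ p2)   [expand ⊕]
≡ (¬((p5 ∧ ¬p1) ∨ (¬p5 ∧ p1) ∨ ¬p3) ∧ ¬p2) ∨ (¬¬((p5 ∧ ¬p1) ∨ (¬p5 ∧ p1) ∨ ¬p3) ∧ p2)   [expand ⊕]
≡ (¬(p5 ∧ ¬p1) ∧ ¬(¬p5 ∧ p1) ∧ ¬¬p3 ∧ ¬p2) ∨ (¬¬((p5 ∧ ¬p1) ∨ (¬p5 ∧ p1) ∨ ¬p3) ∧ p2)   [De Morgan]
≡ ((¬p5 ∨ ¬¬p1) ∧ ¬(¬p5 ∧ p1) ∧ ¬¬p3 ∧ ¬p2) ∨ (¬¬((p5 ∧ ¬p1) ∨ (¬p5 ∧ p1) ∨ ¬p3) ∧ p2)   [De Morgan]
≡ ((¬p5 ∨ p1) ∧ ¬(¬p5 ∧ p1) ∧ ¬¬p3 ∧ ¬p2) ∨ (¬¬((p5 ∧ ¬p1) ∨ (¬p5 ∧ p1) ∨ ¬p3) ∧ p2)   [double negation]
≡ ((¬p5 ∨ p1) ∧ (¬¬p5 ∨ ¬p1) ∧ ¬¬p3 ∧ ¬p2) ∨ (¬¬((p5 ∧ ¬p1) ∨ (¬p5 ∧ p1) ∨ ¬p3) ∧ p2)   [De Morgan]
≡ ((¬p5 ∨ p1) ∧ (p5 ∨ ¬p1) ∧ ¬¬p3 ∧ ¬p2) ∨ (¬¬((p5 ∧ ¬p1) ∨ (¬p5 ∧ p1) ∨ ¬p3) ∧ p2)   [double negation]
≡ ((¬p5 ∨ p1) ∧ (p5 ∨ ¬p1) ∧ p3 ∧ ¬p2) ∨ (¬¬((p5 ∧ ¬p1) ∨ (¬p5 ∧ p1) ∨ ¬p3) ∧ p2)   [double negation]
≡ ((¬p5 ∨ p1) ∧ (p5 ∨ ¬p1) ∧ p3 ∧ ¬p2) ∨ (((p5 ∧ ¬p1) ∨ (¬p5 ∧ p1) ∨ ¬p3) ∧ p2)   [double negation]
≡ (¬p5 ∧ p5 ∧ p3 ∧ ¬p2) ∨ (¬p5 ∧ ¬p1 ∧ p3 ∧ ¬p2) ∨ (p1 ∧ p5 ∧ p3 ∧ ¬p2) ∨ (p1 ∧ ¬p1 ∧ p3 ∧ ¬p2) ∨ (p5 ∧ ¬p1 ∧ p2) ∨ (¬p5 ∧ p1 ∧ p2) ∨ (¬p3 ∧ p2)   [distribute ∧ over ∨]
≡ (¬p5 ∧ ¬p1 ∧ p3 ∧ ¬p2) ∨ (p1 ∧ p5 ∧ p3 ∧ ¬p2) ∨ (p5 ∧ ¬p1 ∧ p2) ∨ (¬p5 ∧ p1 ∧ p2) ∨ (¬p3 ∧ p2)   [simplify]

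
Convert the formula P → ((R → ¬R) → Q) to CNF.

¬P ∨ R ∨ Q

P → ((R → ¬R) → Q)
= ¬P ∨ ((R → ¬R) → Q)   — eliminate →
= ¬P ∨ ¬(R → ¬R) ∨ Q   — eliminate →
= ¬P ∨ ¬(¬R ∨ ¬R) ∨ Q   — eliminate →
= ¬P ∨ (¬¬R ∧ ¬¬R) ∨ Q   — De Morgan
= ¬P ∨ (R ∧ ¬¬R) ∨ Q   — double negation
= ¬P ∨ (R ∧ R) ∨ Q   — double negation
= (¬P ∨ R ∨ Q) ∧ (¬P ∨ R ∨ Q)   — distribute ∨ over ∧
= ¬P ∨ R ∨ Q   — simplify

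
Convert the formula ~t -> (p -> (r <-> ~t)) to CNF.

~t -> (p -> (r <-> ~t))
⇔ ~~t | (p -> (r <-> ~t))   [eliminate ->]
⇔ ~~t | ~p | (r <-> ~t)   [eliminate ->]
⇔ ~~t | ~p | ((r -> ~t) & (~t -> r))   [eliminate <->]
⇔ ~~t | ~p | ((~r | ~t) & (~t -> r))   [eliminate ->]
⇔ ~~t | ~p | ((~r | ~t) & (~~t | r))   [eliminate ->]
⇔ t | ~p | ((~r | ~t) & (~~t | r))   [double negation]
⇔ t | ~p | ((~r | ~t) & (t | r))   [double negation]
⇔ (t | ~p | ~r | ~t) & (t | ~p | t | r)   [distribute | over &]
⇔ t | ~p | r   [simplify]

t | ~p | r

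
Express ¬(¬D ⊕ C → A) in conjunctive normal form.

(¬D ∨ C) ∧ (D ∨ ¬C) ∧ ¬A

¬(¬D ⊕ C → A)
⇔ ¬(¬(¬D ⊕ C) ∨ A)   (eliminate →)
⇔ ¬(¬((¬D ∨ C) ∧ ¬(¬D ∧ C)) ∨ A)   (expand ⊕)
⇔ ¬¬((¬D ∨ C) ∧ ¬(¬D ∧ C)) ∧ ¬A   (De Morgan)
⇔ (¬D ∨ C) ∧ ¬(¬D ∧ C) ∧ ¬A   (double negation)
⇔ (¬D ∨ C) ∧ (¬¬D ∨ ¬C) ∧ ¬A   (De Morgan)
⇔ (¬D ∨ C) ∧ (D ∨ ¬C) ∧ ¬A   (double negation)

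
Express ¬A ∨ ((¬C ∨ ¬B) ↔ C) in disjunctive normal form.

¬A ∨ (C ∧ ¬B)

¬A ∨ ((¬C ∨ ¬B) ↔ C)
= ¬A ∨ (((¬C ∨ ¬B) → C) ∧ (C → (¬C ∨ ¬B)))   — eliminate ↔
= ¬A ∨ ((¬(¬C ∨ ¬B) ∨ C) ∧ (C → (¬C ∨ ¬B)))   — eliminate →
= ¬A ∨ ((¬(¬C ∨ ¬B) ∨ C) ∧ (¬C ∨ ¬C ∨ ¬B))   — eliminate →
= ¬A ∨ (((¬¬C ∧ ¬¬B) ∨ C) ∧ (¬C ∨ ¬C ∨ ¬B))   — De Morgan
= ¬A ∨ (((C ∧ ¬¬B) ∨ C) ∧ (¬C ∨ ¬C ∨ ¬B))   — double negation
= ¬A ∨ (((C ∧ B) ∨ C) ∧ (¬C ∨ ¬C ∨ ¬B))   — double negation
= ¬A ∨ (C ∧ B ∧ ¬C) ∨ (C ∧ B ∧ ¬C) ∨ (C ∧ B ∧ ¬B) ∨ (C ∧ ¬C) ∨ (C ∧ ¬C) ∨ (C ∧ ¬B)   — distribute ∧ over ∨
= ¬A ∨ (C ∧ ¬B)   — simplify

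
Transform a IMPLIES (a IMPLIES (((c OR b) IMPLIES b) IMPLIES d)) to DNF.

NOT a OR (c AND NOT b) OR d

a IMPLIES (a IMPLIES (((c OR b) IMPLIES b) IMPLIES d))
≡ NOT a OR (a IMPLIES (((c OR b) IMPLIES b) IMPLIES d))   [eliminate IMPLIES]
≡ NOT a OR NOT a OR (((c OR b) IMPLIES b) IMPLIES d)   [eliminate IMPLIES]
≡ NOT a OR NOT a OR NOT ((c OR b) IMPLIES b) OR d   [eliminate IMPLIES]
≡ NOT a OR NOT a OR NOT (NOT (c OR b) OR b) OR d   [eliminate IMPLIES]
≡ NOT a OR NOT a OR (NOT NOT (c OR b) AND NOT b) OR d   [De Morgan]
≡ NOT a OR NOT a OR ((c OR b) AND NOT b) OR d   [double negation]
≡ NOT a OR NOT a OR (c AND NOT b) OR (b AND NOT b) OR d   [distribute AND over OR]
≡ NOT a OR (c AND NOT b) OR d   [simplify]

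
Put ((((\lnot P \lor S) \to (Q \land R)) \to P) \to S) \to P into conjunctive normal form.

(\lnot Q \lor \lnot R \lor P) \land (\lnot S \lor P)

((((\lnot P \lor S) \to (Q \land R)) \to P) \to S) \to P
≡ \lnot ((((\lnot P \lor S) \to (Q \land R)) \to P) \to S) \lor P   — eliminate \to
≡ \lnot (\lnot (((\lnot P \lor S) \to (Q \land R)) \to P) \lor S) \lor P   — eliminate \to
≡ \lnot (\lnot (\lnot ((\lnot P \lor S) \to (Q \land R)) \lor P) \lor S) \lor P   — eliminate \to
≡ \lnot (\lnot (\lnot (\lnot (\lnot P \lor S) \lor (Q \land R)) \lor P) \lor S) \lor P   — eliminate \to
≡ (\lnot \lnot (\lnot (\lnot (\lnot P \lor S) \lor (Q \land R)) \lor P) \land \lnot S) \lor P   — De Morgan
≡ ((\lnot (\lnot (\lnot P \lor S) \lor (Q \land R)) \lor P) \land \lnot S) \lor P   — double negation
≡ (((\lnot \lnot (\lnot P \lor S) \land \lnot (Q \land R)) \lor P) \land \lnot S) \lor P   — De Morgan
≡ ((((\lnot P \lor S) \land \lnot (Q \land R)) \lor P) \land \lnot S) \lor P   — double negation
≡ ((((\lnot P \lor S) \land (\lnot Q \lor \lnot R)) \lor P) \land \lnot S) \lor P   — De Morgan
≡ (\lnot P \lor S \lor P \lor P) \land (\lnot Q \lor \lnot R \lor P \lor P) \land (\lnot S \lor P)   — distribute \lor over \land
≡ (\lnot Q \lor \lnot R \lor P) \land (\lnot S \lor P)   — simplify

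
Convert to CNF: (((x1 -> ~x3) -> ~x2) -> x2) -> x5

(((x1 -> ~x3) -> ~x2) -> x2) -> x5
⇔ ~(((x1 -> ~x3) -> ~x2) -> x2) | x5
⇔ ~(~((x1 -> ~x3) -> ~x2) | x2) | x5
⇔ ~(~(~(x1 -> ~x3) | ~x2) | x2) | x5
⇔ ~(~(~(~x1 | ~x3) | ~x2) | x2) | x5
⇔ (~~(~(~x1 | ~x3) | ~x2) & ~x2) | x5
⇔ ((~(~x1 | ~x3) | ~x2) & ~x2) | x5
⇔ (((~~x1 & ~~x3) | ~x2) & ~x2) | x5
⇔ (((x1 & ~~x3) | ~x2) & ~x2) | x5
⇔ (((x1 & x3) | ~x2) & ~x2) | x5
⇔ (x1 | ~x2 | x5) & (x3 | ~x2 | x5) & (~x2 | x5)
⇔ ~x2 | x5

~x2 | x5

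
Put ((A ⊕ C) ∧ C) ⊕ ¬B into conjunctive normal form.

(¬A ∨ ¬C ∨ ¬B) ∧ (C ∨ ¬B) ∧ (¬C ∨ A ∨ B)

((A ⊕ C) ∧ C) ⊕ ¬B
≡ (((A ⊕ C) ∧ C) ∨ ¬B) ∧ ¬((A ⊕ C) ∧ C ∧ ¬B)   [expand ⊕]
≡ (((A ∨ C) ∧ ¬(A ∧ C) ∧ C) ∨ ¬B) ∧ ¬((A ⊕ C) ∧ C ∧ ¬B)   [expand ⊕]
≡ (((A ∨ C) ∧ ¬(A ∧ C) ∧ C) ∨ ¬B) ∧ ¬((A ∨ C) ∧ ¬(A ∧ C) ∧ C ∧ ¬B)   [expand ⊕]
≡ (((A ∨ C) ∧ (¬A ∨ ¬C) ∧ C) ∨ ¬B) ∧ ¬((A ∨ C) ∧ ¬(A ∧ C) ∧ C ∧ ¬B)   [De Morgan]
≡ (((A ∨ C) ∧ (¬A ∨ ¬C) ∧ C) ∨ ¬B) ∧ (¬(A ∨ C) ∨ ¬¬(A ∧ C) ∨ ¬C ∨ ¬¬B)   [De Morgan]
≡ (((A ∨ C) ∧ (¬A ∨ ¬C) ∧ C) ∨ ¬B) ∧ ((¬A ∧ ¬C) ∨ ¬¬(A ∧ C) ∨ ¬C ∨ ¬¬B)   [De Morgan]
≡ (((A ∨ C) ∧ (¬A ∨ ¬C) ∧ C) ∨ ¬B) ∧ ((¬A ∧ ¬C) ∨ (A ∧ C) ∨ ¬C ∨ ¬¬B)   [double negation]
≡ (((A ∨ C) ∧ (¬A ∨ ¬C) ∧ C) ∨ ¬B) ∧ ((¬A ∧ ¬C) ∨ (A ∧ C) ∨ ¬C ∨ B)   [double negation]
≡ (A ∨ C ∨ ¬B) ∧ (¬A ∨ ¬C ∨ ¬B) ∧ (C ∨ ¬B) ∧ (¬A ∨ A ∨ ¬C ∨ B) ∧ (¬A ∨ C ∨ ¬C ∨ B) ∧ (¬C ∨ A ∨ ¬C ∨ B) ∧ (¬C ∨ C ∨ ¬C ∨ B)   [distribute ∨ over ∧]
≡ (¬A ∨ ¬C ∨ ¬B) ∧ (C ∨ ¬B) ∧ (¬C ∨ A ∨ B)   [simplify]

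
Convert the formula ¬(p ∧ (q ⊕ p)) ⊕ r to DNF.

¬(p ∧ (q ⊕ p)) ⊕ r
⇔ ¬(p ∧ (q ⊕ p)) ∧ ¬r ∨ ¬¬(p ∧ (q ⊕ p)) ∧ r   [expand ⊕]
⇔ ¬(p ∧ (q ∧ ¬p ∨ ¬q ∧ p)) ∧ ¬r ∨ ¬¬(p ∧ (q ⊕ p)) ∧ r   [expand ⊕]
⇔ ¬(p ∧ (q ∧ ¬p ∨ ¬q ∧ p)) ∧ ¬r ∨ ¬¬(p ∧ (q ∧ ¬p ∨ ¬q ∧ p)) ∧ r   [expand ⊕]
⇔ (¬p ∨ ¬(q ∧ ¬p ∨ ¬q ∧ p)) ∧ ¬r ∨ ¬¬(p ∧ (q ∧ ¬p ∨ ¬q ∧ p)) ∧ r   [De Morgan]
⇔ (¬p ∨ ¬(q ∧ ¬p) ∧ ¬(¬q ∧ p)) ∧ ¬r ∨ ¬¬(p ∧ (q ∧ ¬p ∨ ¬q ∧ p)) ∧ r   [De Morgan]
⇔ (¬p ∨ (¬q ∨ ¬¬p) ∧ ¬(¬q ∧ p)) ∧ ¬r ∨ ¬¬(p ∧ (q ∧ ¬p ∨ ¬q ∧ p)) ∧ r   [De Morgan]
⇔ (¬p ∨ (¬q ∨ p) ∧ ¬(¬q ∧ p)) ∧ ¬r ∨ ¬¬(p ∧ (q ∧ ¬p ∨ ¬q ∧ p)) ∧ r   [double negation]
⇔ (¬p ∨ (¬q ∨ p) ∧ (¬¬q ∨ ¬p)) ∧ ¬r ∨ ¬¬(p ∧ (q ∧ ¬p ∨ ¬q ∧ p)) ∧ r   [De Morgan]
⇔ (¬p ∨ (¬q ∨ p) ∧ (q ∨ ¬p)) ∧ ¬r ∨ ¬¬(p ∧ (q ∧ ¬p ∨ ¬q ∧ p)) ∧ r   [double negation]
⇔ (¬p ∨ (¬q ∨ p) ∧ (q ∨ ¬p)) ∧ ¬r ∨ p ∧ (q ∧ ¬p ∨ ¬q ∧ p) ∧ r   [double negation]
⇔ ¬p ∧ ¬r ∨ ¬q ∧ q ∧ ¬r ∨ ¬q ∧ ¬p ∧ ¬r ∨ p ∧ q ∧ ¬r ∨ p ∧ ¬p ∧ ¬r ∨ p ∧ q ∧ ¬p ∧ r ∨ p ∧ ¬q ∧ p ∧ r   [distribute ∧ over ∨]
⇔ ¬p ∧ ¬r ∨ p ∧ q ∧ ¬r ∨ p ∧ ¬q ∧ r   [simplify]

¬p ∧ ¬r ∨ p ∧ q ∧ ¬r ∨ p ∧ ¬q ∧ r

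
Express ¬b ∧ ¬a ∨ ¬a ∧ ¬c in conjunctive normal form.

¬b ∧ ¬a ∨ ¬a ∧ ¬c
⇔ (¬b ∨ ¬a) ∧ (¬b ∨ ¬c) ∧ (¬a ∨ ¬a) ∧ (¬a ∨ ¬c)   — distribute ∨ over ∧
⇔ (¬b ∨ ¬c) ∧ ¬a   — simplify

(¬b ∨ ¬c) ∧ ¬a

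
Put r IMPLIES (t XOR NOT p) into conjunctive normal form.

r IMPLIES (t XOR NOT p)
⇔ NOT r OR (t XOR NOT p)   (eliminate IMPLIES)
⇔ NOT r OR ((t OR NOT p) AND NOT (t AND NOT p))   (expand XOR)
⇔ NOT r OR ((t OR NOT p) AND (NOT t OR NOT NOT p))   (De Morgan)
⇔ NOT r OR ((t OR NOT p) AND (NOT t OR p))   (double negation)
⇔ (NOT r OR t OR NOT p) AND (NOT r OR NOT t OR p)   (distribute OR over AND)

(NOT r OR t OR NOT p) AND (NOT r OR NOT t OR p)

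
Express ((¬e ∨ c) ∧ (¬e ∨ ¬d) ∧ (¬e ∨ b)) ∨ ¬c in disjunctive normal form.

¬e ∨ (c ∧ ¬d ∧ b) ∨ ¬c

((¬e ∨ c) ∧ (¬e ∨ ¬d) ∧ (¬e ∨ b)) ∨ ¬c
= (¬e ∧ ¬e ∧ ¬e) ∨ (¬e ∧ ¬e ∧ b) ∨ (¬e ∧ ¬d ∧ ¬e) ∨ (¬e ∧ ¬d ∧ b) ∨ (c ∧ ¬e ∧ ¬e) ∨ (c ∧ ¬e ∧ b) ∨ (c ∧ ¬d ∧ ¬e) ∨ (c ∧ ¬d ∧ b) ∨ ¬c
= ¬e ∨ (c ∧ ¬d ∧ b) ∨ ¬c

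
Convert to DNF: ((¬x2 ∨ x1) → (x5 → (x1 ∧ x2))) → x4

(¬x2 ∧ x5) ∨ x4

((¬x2 ∨ x1) → (x5 → (x1 ∧ x2))) → x4
= ¬((¬x2 ∨ x1) → (x5 → (x1 ∧ x2))) ∨ x4
= ¬(¬(¬x2 ∨ x1) ∨ (x5 → (x1 ∧ x2))) ∨ x4
= ¬(¬(¬x2 ∨ x1) ∨ ¬x5 ∨ (x1 ∧ x2)) ∨ x4
= (¬¬(¬x2 ∨ x1) ∧ ¬¬x5 ∧ ¬(x1 ∧ x2)) ∨ x4
= ((¬x2 ∨ x1) ∧ ¬¬x5 ∧ ¬(x1 ∧ x2)) ∨ x4
= ((¬x2 ∨ x1) ∧ x5 ∧ ¬(x1 ∧ x2)) ∨ x4
= ((¬x2 ∨ x1) ∧ x5 ∧ (¬x1 ∨ ¬x2)) ∨ x4
= (¬x2 ∧ x5 ∧ ¬x1) ∨ (¬x2 ∧ x5 ∧ ¬x2) ∨ (x1 ∧ x5 ∧ ¬x1) ∨ (x1 ∧ x5 ∧ ¬x2) ∨ x4
= (¬x2 ∧ x5) ∨ x4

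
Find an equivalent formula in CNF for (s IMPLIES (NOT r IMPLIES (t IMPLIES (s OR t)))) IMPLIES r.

(s IMPLIES (NOT r IMPLIES (t IMPLIES (s OR t)))) IMPLIES r
≡ NOT (s IMPLIES (NOT r IMPLIES (t IMPLIES (s OR t)))) OR r   [eliminate IMPLIES]
≡ NOT (NOT s OR (NOT r IMPLIES (t IMPLIES (s OR t)))) OR r   [eliminate IMPLIES]
≡ NOT (NOT s OR NOT NOT r OR (t IMPLIES (s OR t))) OR r   [eliminate IMPLIES]
≡ NOT (NOT s OR NOT NOT r OR NOT t OR s OR t) OR r   [eliminate IMPLIES]
≡ (NOT NOT s AND NOT NOT NOT r AND NOT NOT t AND NOT s AND NOT t) OR r   [De Morgan]
≡ (s AND NOT NOT NOT r AND NOT NOT t AND NOT s AND NOT t) OR r   [double negation]
≡ (s AND NOT r AND NOT NOT t AND NOT s AND NOT t) OR r   [double negation]
≡ (s AND NOT r AND t AND NOT s AND NOT t) OR r   [double negation]
≡ (s OR r) AND (NOT r OR r) AND (t OR r) AND (NOT s OR r) AND (NOT t OR r)   [distribute OR over AND]
≡ (s OR r) AND (t OR r) AND (NOT s OR r) AND (NOT t OR r)   [simplify]

(s OR r) AND (t OR r) AND (NOT s OR r) AND (NOT t OR r)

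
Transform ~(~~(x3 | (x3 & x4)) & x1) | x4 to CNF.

~x3 | ~x1 | x4

~(~~(x3 | (x3 & x4)) & x1) | x4
⇔ ~~~(x3 | (x3 & x4)) | ~x1 | x4   [De Morgan]
⇔ ~(x3 | (x3 & x4)) | ~x1 | x4   [double negation]
⇔ (~x3 & ~(x3 & x4)) | ~x1 | x4   [De Morgan]
⇔ (~x3 & (~x3 | ~x4)) | ~x1 | x4   [De Morgan]
⇔ (~x3 | ~x1 | x4) & (~x3 | ~x4 | ~x1 | x4)   [distribute | over &]
⇔ ~x3 | ~x1 | x4   [simplify]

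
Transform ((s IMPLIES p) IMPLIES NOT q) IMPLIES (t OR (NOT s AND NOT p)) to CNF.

((s IMPLIES p) IMPLIES NOT q) IMPLIES (t OR (NOT s AND NOT p))
≡ NOT ((s IMPLIES p) IMPLIES NOT q) OR t OR (NOT s AND NOT p)   [eliminate IMPLIES]
≡ NOT (NOT (s IMPLIES p) OR NOT q) OR t OR (NOT s AND NOT p)   [eliminate IMPLIES]
≡ NOT (NOT (NOT s OR p) OR NOT q) OR t OR (NOT s AND NOT p)   [eliminate IMPLIES]
≡ (NOT NOT (NOT s OR p) AND NOT NOT q) OR t OR (NOT s AND NOT p)   [De Morgan]
≡ ((NOT s OR p) AND NOT NOT q) OR t OR (NOT s AND NOT p)   [double negation]
≡ ((NOT s OR p) AND q) OR t OR (NOT s AND NOT p)   [double negation]
≡ (NOT s OR p OR t OR NOT s) AND (NOT s OR p OR t OR NOT p) AND (q OR t OR NOT s) AND (q OR t OR NOT p)   [distribute OR over AND]
≡ (NOT s OR p OR t) AND (q OR t OR NOT s) AND (q OR t OR NOT p)   [simplify]

(NOT s OR p OR t) AND (q OR t OR NOT s) AND (q OR t OR NOT p)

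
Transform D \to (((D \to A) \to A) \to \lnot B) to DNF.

D \to (((D \to A) \to A) \to \lnot B)
= \lnot D \lor (((D \to A) \to A) \to \lnot B)   (eliminate \to)
= \lnot D \lor \lnot ((D \to A) \to A) \lor \lnot B   (eliminate \to)
= \lnot D \lor \lnot (\lnot (D \to A) \lor A) \lor \lnot B   (eliminate \to)
= \lnot D \lor \lnot (\lnot (\lnot D \lor A) \lor A) \lor \lnot B   (eliminate \to)
= \lnot D \lor \lnot \lnot (\lnot D \lor A) \land \lnot A \lor \lnot B   (De Morgan)
= \lnot D \lor (\lnot D \lor A) \land \lnot A \lor \lnot B   (double negation)
= \lnot D \lor \lnot D \land \lnot A \lor A \land \lnot A \lor \lnot B   (distribute \land over \lor)
= \lnot D \lor \lnot B   (simplify)

\lnot D \lor \lnot B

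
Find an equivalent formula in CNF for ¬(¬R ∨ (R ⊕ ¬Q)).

¬(¬R ∨ (R ⊕ ¬Q))
= ¬(¬R ∨ ((R ∨ ¬Q) ∧ ¬(R ∧ ¬Q)))
= ¬¬R ∧ ¬((R ∨ ¬Q) ∧ ¬(R ∧ ¬Q))
= R ∧ ¬((R ∨ ¬Q) ∧ ¬(R ∧ ¬Q))
= R ∧ (¬(R ∨ ¬Q) ∨ ¬¬(R ∧ ¬Q))
= R ∧ ((¬R ∧ ¬¬Q) ∨ ¬¬(R ∧ ¬Q))
= R ∧ ((¬R ∧ Q) ∨ ¬¬(R ∧ ¬Q))
= R ∧ ((¬R ∧ Q) ∨ (R ∧ ¬Q))
= R ∧ (¬R ∨ R) ∧ (¬R ∨ ¬Q) ∧ (Q ∨ R) ∧ (Q ∨ ¬Q)
= R ∧ (¬R ∨ ¬Q)

R ∧ (¬R ∨ ¬Q)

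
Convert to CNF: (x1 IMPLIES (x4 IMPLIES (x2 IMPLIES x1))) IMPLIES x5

(x1 IMPLIES (x4 IMPLIES (x2 IMPLIES x1))) IMPLIES x5
⇔ NOT (x1 IMPLIES (x4 IMPLIES (x2 IMPLIES x1))) OR x5   — eliminate IMPLIES
⇔ NOT (NOT x1 OR (x4 IMPLIES (x2 IMPLIES x1))) OR x5   — eliminate IMPLIES
⇔ NOT (NOT x1 OR NOT x4 OR (x2 IMPLIES x1)) OR x5   — eliminate IMPLIES
⇔ NOT (NOT x1 OR NOT x4 OR NOT x2 OR x1) OR x5   — eliminate IMPLIES
⇔ (NOT NOT x1 AND NOT NOT x4 AND NOT NOT x2 AND NOT x1) OR x5   — De Morgan
⇔ (x1 AND NOT NOT x4 AND NOT NOT x2 AND NOT x1) OR x5   — double negation
⇔ (x1 AND x4 AND NOT NOT x2 AND NOT x1) OR x5   — double negation
⇔ (x1 AND x4 AND x2 AND NOT x1) OR x5   — double negation
⇔ (x1 OR x5) AND (x4 OR x5) AND (x2 OR x5) AND (NOT x1 OR x5)   — distribute OR over AND

(x1 OR x5) AND (x4 OR x5) AND (x2 OR x5) AND (NOT x1 OR x5)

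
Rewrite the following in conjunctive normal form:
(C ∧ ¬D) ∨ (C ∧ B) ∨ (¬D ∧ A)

(C ∧ ¬D) ∨ (C ∧ B) ∨ (¬D ∧ A)
⇔ (C ∨ C ∨ ¬D) ∧ (C ∨ C ∨ A) ∧ (C ∨ B ∨ ¬D) ∧ (C ∨ B ∨ A) ∧ (¬D ∨ C ∨ ¬D) ∧ (¬D ∨ C ∨ A) ∧ (¬D ∨ B ∨ ¬D) ∧ (¬D ∨ B ∨ A)
⇔ (C ∨ ¬D) ∧ (C ∨ A) ∧ (¬D ∨ B)

(C ∨ ¬D) ∧ (C ∨ A) ∧ (¬D ∨ B)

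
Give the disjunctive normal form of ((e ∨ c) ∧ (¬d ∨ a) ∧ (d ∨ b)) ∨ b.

(e ∧ a ∧ d) ∨ (c ∧ a ∧ d) ∨ b

((e ∨ c) ∧ (¬d ∨ a) ∧ (d ∨ b)) ∨ b
≡ (e ∧ ¬d ∧ d) ∨ (e ∧ ¬d ∧ b) ∨ (e ∧ a ∧ d) ∨ (e ∧ a ∧ b) ∨ (c ∧ ¬d ∧ d) ∨ (c ∧ ¬d ∧ b) ∨ (c ∧ a ∧ d) ∨ (c ∧ a ∧ b) ∨ b   [distribute ∧ over ∨]
≡ (e ∧ a ∧ d) ∨ (c ∧ a ∧ d) ∨ b   [simplify]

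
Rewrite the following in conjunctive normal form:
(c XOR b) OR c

c OR b

(c XOR b) OR c
⇔ ((c OR b) AND NOT (c AND b)) OR c   [expand XOR]
⇔ ((c OR b) AND (NOT c OR NOT b)) OR c   [De Morgan]
⇔ (c OR b OR c) AND (NOT c OR NOT b OR c)   [distribute OR over AND]
⇔ c OR b   [simplify]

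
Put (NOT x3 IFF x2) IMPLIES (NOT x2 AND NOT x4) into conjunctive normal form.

(NOT x3 OR x2 OR NOT x4) AND (NOT x2 OR x3)

(NOT x3 IFF x2) IMPLIES (NOT x2 AND NOT x4)
≡ NOT (NOT x3 IFF x2) OR (NOT x2 AND NOT x4)   (eliminate IMPLIES)
≡ NOT ((NOT x3 IMPLIES x2) AND (x2 IMPLIES NOT x3)) OR (NOT x2 AND NOT x4)   (eliminate IFF)
≡ NOT ((NOT NOT x3 OR x2) AND (x2 IMPLIES NOT x3)) OR (NOT x2 AND NOT x4)   (eliminate IMPLIES)
≡ NOT ((NOT NOT x3 OR x2) AND (NOT x2 OR NOT x3)) OR (NOT x2 AND NOT x4)   (eliminate IMPLIES)
≡ NOT (NOT NOT x3 OR x2) OR NOT (NOT x2 OR NOT x3) OR (NOT x2 AND NOT x4)   (De Morgan)
≡ (NOT NOT NOT x3 AND NOT x2) OR NOT (NOT x2 OR NOT x3) OR (NOT x2 AND NOT x4)   (De Morgan)
≡ (NOT x3 AND NOT x2) OR NOT (NOT x2 OR NOT x3) OR (NOT x2 AND NOT x4)   (double negation)
≡ (NOT x3 AND NOT x2) OR (NOT NOT x2 AND NOT NOT x3) OR (NOT x2 AND NOT x4)   (De Morgan)
≡ (NOT x3 AND NOT x2) OR (x2 AND NOT NOT x3) OR (NOT x2 AND NOT x4)   (double negation)
≡ (NOT x3 AND NOT x2) OR (x2 AND x3) OR (NOT x2 AND NOT x4)   (double negation)
≡ (NOT x3 OR x2 OR NOT x2) AND (NOT x3 OR x2 OR NOT x4) AND (NOT x3 OR x3 OR NOT x2) AND (NOT x3 OR x3 OR NOT x4) AND (NOT x2 OR x2 OR NOT x2) AND (NOT x2 OR x2 OR NOT x4) AND (NOT x2 OR x3 OR NOT x2) AND (NOT x2 OR x3 OR NOT x4)   (distribute OR over AND)
≡ (NOT x3 OR x2 OR NOT x4) AND (NOT x2 OR x3)   (simplify)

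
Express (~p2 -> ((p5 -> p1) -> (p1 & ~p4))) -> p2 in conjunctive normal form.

(~p2 -> ((p5 -> p1) -> (p1 & ~p4))) -> p2
≡ ~(~p2 -> ((p5 -> p1) -> (p1 & ~p4))) | p2   [eliminate ->]
≡ ~(~~p2 | ((p5 -> p1) -> (p1 & ~p4))) | p2   [eliminate ->]
≡ ~(~~p2 | ~(p5 -> p1) | (p1 & ~p4)) | p2   [eliminate ->]
≡ ~(~~p2 | ~(~p5 | p1) | (p1 & ~p4)) | p2   [eliminate ->]
≡ (~~~p2 & ~~(~p5 | p1) & ~(p1 & ~p4)) | p2   [De Morgan]
≡ (~p2 & ~~(~p5 | p1) & ~(p1 & ~p4)) | p2   [double negation]
≡ (~p2 & (~p5 | p1) & ~(p1 & ~p4)) | p2   [double negation]
≡ (~p2 & (~p5 | p1) & (~p1 | ~~p4)) | p2   [De Morgan]
≡ (~p2 & (~p5 | p1) & (~p1 | p4)) | p2   [double negation]
≡ (~p2 | p2) & (~p5 | p1 | p2) & (~p1 | p4 | p2)   [distribute | over &]
≡ (~p5 | p1 | p2) & (~p1 | p4 | p2)   [simplify]

(~p5 | p1 | p2) & (~p1 | p4 | p2)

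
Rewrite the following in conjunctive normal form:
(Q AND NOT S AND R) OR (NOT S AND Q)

(Q AND NOT S AND R) OR (NOT S AND Q)
≡ (Q OR NOT S) AND (Q OR Q) AND (NOT S OR NOT S) AND (NOT S OR Q) AND (R OR NOT S) AND (R OR Q)
≡ Q AND NOT S

Q AND NOT S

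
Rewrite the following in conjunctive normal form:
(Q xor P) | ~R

(Q xor P) | ~R
= ((Q | P) & ~(Q & P)) | ~R   — expand xor
= ((Q | P) & (~Q | ~P)) | ~R   — De Morgan
= (Q | P | ~R) & (~Q | ~P | ~R)   — distribute | over &

(Q | P | ~R) & (~Q | ~P | ~R)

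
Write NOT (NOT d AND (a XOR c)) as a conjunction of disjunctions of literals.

(d OR NOT a OR c) AND (d OR NOT c OR a)

NOT (NOT d AND (a XOR c))
≡ NOT (NOT d AND (a OR c) AND NOT (a AND c))   [expand XOR]
≡ NOT NOT d OR NOT (a OR c) OR NOT NOT (a AND c)   [De Morgan]
≡ d OR NOT (a OR c) OR NOT NOT (a AND c)   [double negation]
≡ d OR (NOT a AND NOT c) OR NOT NOT (a AND c)   [De Morgan]
≡ d OR (NOT a AND NOT c) OR (a AND c)   [double negation]
≡ (d OR NOT a OR a) AND (d OR NOT a OR c) AND (d OR NOT c OR a) AND (d OR NOT c OR c)   [distribute OR over AND]
≡ (d OR NOT a OR c) AND (d OR NOT c OR a)   [simplify]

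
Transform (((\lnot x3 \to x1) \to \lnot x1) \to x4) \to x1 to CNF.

(((\lnot x3 \to x1) \to \lnot x1) \to x4) \to x1
≡ \lnot (((\lnot x3 \to x1) \to \lnot x1) \to x4) \lor x1
≡ \lnot (\lnot ((\lnot x3 \to x1) \to \lnot x1) \lor x4) \lor x1
≡ \lnot (\lnot (\lnot (\lnot x3 \to x1) \lor \lnot x1) \lor x4) \lor x1
≡ \lnot (\lnot (\lnot (\lnot \lnot x3 \lor x1) \lor \lnot x1) \lor x4) \lor x1
≡ (\lnot \lnot (\lnot (\lnot \lnot x3 \lor x1) \lor \lnot x1) \land \lnot x4) \lor x1
≡ ((\lnot (\lnot \lnot x3 \lor x1) \lor \lnot x1) \land \lnot x4) \lor x1
≡ (((\lnot \lnot \lnot x3 \land \lnot x1) \lor \lnot x1) \land \lnot x4) \lor x1
≡ (((\lnot x3 \land \lnot x1) \lor \lnot x1) \land \lnot x4) \lor x1
≡ (\lnot x3 \lor \lnot x1 \lor x1) \land (\lnot x1 \lor \lnot x1 \lor x1) \land (\lnot x4 \lor x1)
≡ \lnot x4 \lor x1

\lnot x4 \lor x1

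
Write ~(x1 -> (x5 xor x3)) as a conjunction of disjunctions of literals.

~(x1 -> (x5 xor x3))
⇔ ~(~x1 | (x5 xor x3))   — eliminate ->
⇔ ~(~x1 | ((x5 | x3) & ~(x5 & x3)))   — expand xor
⇔ ~~x1 & ~((x5 | x3) & ~(x5 & x3))   — De Morgan
⇔ x1 & ~((x5 | x3) & ~(x5 & x3))   — double negation
⇔ x1 & (~(x5 | x3) | ~~(x5 & x3))   — De Morgan
⇔ x1 & ((~x5 & ~x3) | ~~(x5 & x3))   — De Morgan
⇔ x1 & ((~x5 & ~x3) | (x5 & x3))   — double negation
⇔ x1 & (~x5 | x5) & (~x5 | x3) & (~x3 | x5) & (~x3 | x3)   — distribute | over &
⇔ x1 & (~x5 | x3) & (~x3 | x5)   — simplify

x1 & (~x5 | x3) & (~x3 | x5)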